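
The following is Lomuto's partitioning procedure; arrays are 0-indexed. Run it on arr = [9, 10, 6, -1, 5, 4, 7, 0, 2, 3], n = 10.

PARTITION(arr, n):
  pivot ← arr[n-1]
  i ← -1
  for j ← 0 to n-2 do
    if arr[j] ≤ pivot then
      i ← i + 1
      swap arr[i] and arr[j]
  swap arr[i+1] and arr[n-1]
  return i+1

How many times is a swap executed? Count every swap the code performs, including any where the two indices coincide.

4

pivot = arr[9] = 3; i = -1
j=0: arr[0]=9 > 3 → no swap
j=1: arr[1]=10 > 3 → no swap
j=2: arr[2]=6 > 3 → no swap
j=3: arr[3]=-1 ≤ 3 → i=0, swap arr[0],arr[3] → [-1, 10, 6, 9, 5, 4, 7, 0, 2, 3]
j=4: arr[4]=5 > 3 → no swap
j=5: arr[5]=4 > 3 → no swap
j=6: arr[6]=7 > 3 → no swap
j=7: arr[7]=0 ≤ 3 → i=1, swap arr[1],arr[7] → [-1, 0, 6, 9, 5, 4, 7, 10, 2, 3]
j=8: arr[8]=2 ≤ 3 → i=2, swap arr[2],arr[8] → [-1, 0, 2, 9, 5, 4, 7, 10, 6, 3]
final swap arr[3],arr[9] → [-1, 0, 2, 3, 5, 4, 7, 10, 6, 9]; return 3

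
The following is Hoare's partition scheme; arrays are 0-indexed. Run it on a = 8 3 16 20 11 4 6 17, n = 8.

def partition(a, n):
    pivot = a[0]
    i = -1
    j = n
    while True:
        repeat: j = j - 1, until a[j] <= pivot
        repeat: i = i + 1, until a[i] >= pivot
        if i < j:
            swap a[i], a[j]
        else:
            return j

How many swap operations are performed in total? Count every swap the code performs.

2

pivot = a[0] = 8; i = -1, j = 8
j→6 (a[6]=6≤8), i→0 (a[0]=8≥8); i<j, swap → 6 3 16 20 11 4 8 17
j→5 (a[5]=4≤8), i→2 (a[2]=16≥8); i<j, swap → 6 3 4 20 11 16 8 17
j→2, i→3; i≥j, return j=2. a = 6 3 4 20 11 16 8 17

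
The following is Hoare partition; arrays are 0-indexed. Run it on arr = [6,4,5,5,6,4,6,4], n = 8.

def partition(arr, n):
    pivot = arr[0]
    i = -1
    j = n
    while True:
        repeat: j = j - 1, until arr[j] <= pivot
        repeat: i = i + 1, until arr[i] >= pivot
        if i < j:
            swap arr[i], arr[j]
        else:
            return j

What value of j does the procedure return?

5

pivot=6
j stops at 7 (4), i stops at 0 (6); swap ⇒ [4,4,5,5,6,4,6,6]
j stops at 6 (6), i stops at 4 (6); swap ⇒ [4,4,5,5,6,4,6,6]
j stops at 5, i stops at 6; i≥j ⇒ return 5. arr=[4,4,5,5,6,4,6,6]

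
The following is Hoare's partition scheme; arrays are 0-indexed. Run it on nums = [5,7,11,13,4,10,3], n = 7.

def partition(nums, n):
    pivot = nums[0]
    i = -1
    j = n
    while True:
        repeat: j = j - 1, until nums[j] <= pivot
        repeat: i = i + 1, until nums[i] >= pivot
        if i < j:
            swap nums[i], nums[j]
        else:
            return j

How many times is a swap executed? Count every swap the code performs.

2

pivot=5
j stops at 6 (3), i stops at 0 (5); swap ⇒ [3,7,11,13,4,10,5]
j stops at 4 (4), i stops at 1 (7); swap ⇒ [3,4,11,13,7,10,5]
j stops at 1, i stops at 2; i≥j ⇒ return 1. nums=[3,4,11,13,7,10,5]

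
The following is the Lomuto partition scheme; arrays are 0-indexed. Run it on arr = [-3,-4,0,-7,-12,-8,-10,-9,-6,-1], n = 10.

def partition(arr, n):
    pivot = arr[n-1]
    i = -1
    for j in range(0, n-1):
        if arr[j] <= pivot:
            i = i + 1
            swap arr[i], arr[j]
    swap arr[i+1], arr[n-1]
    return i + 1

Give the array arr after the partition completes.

[-3,-4,-7,-12,-8,-10,-9,-6,-1,0]

pivot = arr[9] = -1; i = -1
j=0: arr[0]=-3 ≤ -1 → i=0, swap arr[0],arr[0] (no change) → [-3,-4,0,-7,-12,-8,-10,-9,-6,-1]
j=1: arr[1]=-4 ≤ -1 → i=1, swap arr[1],arr[1] (no change) → [-3,-4,0,-7,-12,-8,-10,-9,-6,-1]
j=2: arr[2]=0 > -1 → no swap
j=3: arr[3]=-7 ≤ -1 → i=2, swap arr[2],arr[3] → [-3,-4,-7,0,-12,-8,-10,-9,-6,-1]
j=4: arr[4]=-12 ≤ -1 → i=3, swap arr[3],arr[4] → [-3,-4,-7,-12,0,-8,-10,-9,-6,-1]
j=5: arr[5]=-8 ≤ -1 → i=4, swap arr[4],arr[5] → [-3,-4,-7,-12,-8,0,-10,-9,-6,-1]
j=6: arr[6]=-10 ≤ -1 → i=5, swap arr[5],arr[6] → [-3,-4,-7,-12,-8,-10,0,-9,-6,-1]
j=7: arr[7]=-9 ≤ -1 → i=6, swap arr[6],arr[7] → [-3,-4,-7,-12,-8,-10,-9,0,-6,-1]
j=8: arr[8]=-6 ≤ -1 → i=7, swap arr[7],arr[8] → [-3,-4,-7,-12,-8,-10,-9,-6,0,-1]
final swap arr[8],arr[9] → [-3,-4,-7,-12,-8,-10,-9,-6,-1,0]; return 8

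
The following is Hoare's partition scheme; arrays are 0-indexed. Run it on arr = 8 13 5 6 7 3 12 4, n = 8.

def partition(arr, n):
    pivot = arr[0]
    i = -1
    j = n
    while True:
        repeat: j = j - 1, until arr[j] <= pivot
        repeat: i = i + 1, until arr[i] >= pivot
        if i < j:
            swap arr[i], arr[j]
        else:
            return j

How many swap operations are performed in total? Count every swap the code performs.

pivot = arr[0] = 8; i = -1, j = 8
j→7 (arr[7]=4≤8), i→0 (arr[0]=8≥8); i<j, swap → 4 13 5 6 7 3 12 8
j→5 (arr[5]=3≤8), i→1 (arr[1]=13≥8); i<j, swap → 4 3 5 6 7 13 12 8
j→4, i→5; i≥j, return j=4. arr = 4 3 5 6 7 13 12 8

2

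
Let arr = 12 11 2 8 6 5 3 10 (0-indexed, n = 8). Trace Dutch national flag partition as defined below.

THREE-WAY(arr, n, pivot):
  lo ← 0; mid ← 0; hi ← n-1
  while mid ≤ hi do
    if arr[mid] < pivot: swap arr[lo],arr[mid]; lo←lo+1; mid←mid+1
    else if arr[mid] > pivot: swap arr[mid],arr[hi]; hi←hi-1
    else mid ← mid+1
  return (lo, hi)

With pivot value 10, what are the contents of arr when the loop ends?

3 2 8 6 5 10 11 12

pivot = 10; lo=0, mid=0, hi=7
arr[mid]=12>10: swap arr[0],arr[7]; hi=6 → 10 11 2 8 6 5 3 12
arr[mid]=10=10: mid=1
arr[mid]=11>10: swap arr[1],arr[6]; hi=5 → 10 3 2 8 6 5 11 12
arr[mid]=3<10: swap arr[0],arr[1]; lo=1,mid=2 → 3 10 2 8 6 5 11 12
arr[mid]=2<10: swap arr[1],arr[2]; lo=2,mid=3 → 3 2 10 8 6 5 11 12
arr[mid]=8<10: swap arr[2],arr[3]; lo=3,mid=4 → 3 2 8 10 6 5 11 12
arr[mid]=6<10: swap arr[3],arr[4]; lo=4,mid=5 → 3 2 8 6 10 5 11 12
arr[mid]=5<10: swap arr[4],arr[5]; lo=5,mid=6 → 3 2 8 6 5 10 11 12
end: lo=5, hi=5; arr = 3 2 8 6 5 10 11 12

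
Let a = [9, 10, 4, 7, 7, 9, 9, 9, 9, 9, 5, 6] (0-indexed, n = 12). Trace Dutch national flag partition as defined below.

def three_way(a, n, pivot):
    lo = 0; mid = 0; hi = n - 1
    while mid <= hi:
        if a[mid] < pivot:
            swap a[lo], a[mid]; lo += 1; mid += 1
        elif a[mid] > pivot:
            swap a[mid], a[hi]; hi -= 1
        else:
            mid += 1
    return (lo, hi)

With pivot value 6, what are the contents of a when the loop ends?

[5, 4, 6, 7, 9, 9, 9, 9, 9, 7, 10, 9]

lo=0 mid=0 hi=11
9>6: swap(0,11), hi=10 ⇒ [6, 10, 4, 7, 7, 9, 9, 9, 9, 9, 5, 9]
6=6: mid=1
10>6: swap(1,10), hi=9 ⇒ [6, 5, 4, 7, 7, 9, 9, 9, 9, 9, 10, 9]
5<6: swap(0,1), lo=1 mid=2 ⇒ [5, 6, 4, 7, 7, 9, 9, 9, 9, 9, 10, 9]
4<6: swap(1,2), lo=2 mid=3 ⇒ [5, 4, 6, 7, 7, 9, 9, 9, 9, 9, 10, 9]
7>6: swap(3,9), hi=8 ⇒ [5, 4, 6, 9, 7, 9, 9, 9, 9, 7, 10, 9]
9>6: swap(3,8), hi=7 ⇒ [5, 4, 6, 9, 7, 9, 9, 9, 9, 7, 10, 9]
9>6: swap(3,7), hi=6 ⇒ [5, 4, 6, 9, 7, 9, 9, 9, 9, 7, 10, 9]
9>6: swap(3,6), hi=5 ⇒ [5, 4, 6, 9, 7, 9, 9, 9, 9, 7, 10, 9]
9>6: swap(3,5), hi=4 ⇒ [5, 4, 6, 9, 7, 9, 9, 9, 9, 7, 10, 9]
9>6: swap(3,4), hi=3 ⇒ [5, 4, 6, 7, 9, 9, 9, 9, 9, 7, 10, 9]
7>6: swap(3,3), hi=2 ⇒ [5, 4, 6, 7, 9, 9, 9, 9, 9, 7, 10, 9]
done. lo=2 hi=2; a=[5, 4, 6, 7, 9, 9, 9, 9, 9, 7, 10, 9]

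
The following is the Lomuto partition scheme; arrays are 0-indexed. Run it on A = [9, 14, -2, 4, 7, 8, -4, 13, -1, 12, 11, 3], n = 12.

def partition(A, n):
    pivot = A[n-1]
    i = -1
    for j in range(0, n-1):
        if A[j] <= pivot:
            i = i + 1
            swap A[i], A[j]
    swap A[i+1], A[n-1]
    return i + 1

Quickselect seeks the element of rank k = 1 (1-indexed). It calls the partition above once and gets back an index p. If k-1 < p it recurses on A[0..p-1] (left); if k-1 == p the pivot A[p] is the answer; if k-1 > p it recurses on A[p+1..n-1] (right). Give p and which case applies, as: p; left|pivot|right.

3; left

pivot=3, i=-1
j=0: 9>3, skip
j=1: 14>3, skip
j=2: -2≤3, i=0, swap(0,2) ⇒ [-2, 14, 9, 4, 7, 8, -4, 13, -1, 12, 11, 3]
j=3: 4>3, skip
j=4: 7>3, skip
j=5: 8>3, skip
j=6: -4≤3, i=1, swap(1,6) ⇒ [-2, -4, 9, 4, 7, 8, 14, 13, -1, 12, 11, 3]
j=7: 13>3, skip
j=8: -1≤3, i=2, swap(2,8) ⇒ [-2, -4, -1, 4, 7, 8, 14, 13, 9, 12, 11, 3]
j=9: 12>3, skip
j=10: 11>3, skip
swap(3,11) ⇒ [-2, -4, -1, 3, 7, 8, 14, 13, 9, 12, 11, 4]; return 3
p = 3; k-1 = 0 < 3 ⇒ left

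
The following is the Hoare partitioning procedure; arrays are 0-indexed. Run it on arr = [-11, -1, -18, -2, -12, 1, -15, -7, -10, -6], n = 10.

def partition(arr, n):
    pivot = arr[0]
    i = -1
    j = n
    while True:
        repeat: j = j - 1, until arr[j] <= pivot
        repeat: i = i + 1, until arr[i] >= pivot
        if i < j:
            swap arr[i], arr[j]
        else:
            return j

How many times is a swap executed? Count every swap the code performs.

pivot = arr[0] = -11; i = -1, j = 10
j→6 (arr[6]=-15≤-11), i→0 (arr[0]=-11≥-11); i<j, swap → [-15, -1, -18, -2, -12, 1, -11, -7, -10, -6]
j→4 (arr[4]=-12≤-11), i→1 (arr[1]=-1≥-11); i<j, swap → [-15, -12, -18, -2, -1, 1, -11, -7, -10, -6]
j→2, i→3; i≥j, return j=2. arr = [-15, -12, -18, -2, -1, 1, -11, -7, -10, -6]

2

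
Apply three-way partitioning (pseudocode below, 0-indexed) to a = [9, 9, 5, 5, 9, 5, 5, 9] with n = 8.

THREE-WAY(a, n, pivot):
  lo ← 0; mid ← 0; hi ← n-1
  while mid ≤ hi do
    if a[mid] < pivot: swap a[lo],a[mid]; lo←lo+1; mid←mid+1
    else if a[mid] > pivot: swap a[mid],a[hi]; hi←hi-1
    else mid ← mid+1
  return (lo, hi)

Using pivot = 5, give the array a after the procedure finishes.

[5, 5, 5, 5, 9, 9, 9, 9]

lo=0 mid=0 hi=7
9>5: swap(0,7), hi=6 ⇒ [9, 9, 5, 5, 9, 5, 5, 9]
9>5: swap(0,6), hi=5 ⇒ [5, 9, 5, 5, 9, 5, 9, 9]
5=5: mid=1
9>5: swap(1,5), hi=4 ⇒ [5, 5, 5, 5, 9, 9, 9, 9]
5=5: mid=2
5=5: mid=3
5=5: mid=4
9>5: swap(4,4), hi=3 ⇒ [5, 5, 5, 5, 9, 9, 9, 9]
done. lo=0 hi=3; a=[5, 5, 5, 5, 9, 9, 9, 9]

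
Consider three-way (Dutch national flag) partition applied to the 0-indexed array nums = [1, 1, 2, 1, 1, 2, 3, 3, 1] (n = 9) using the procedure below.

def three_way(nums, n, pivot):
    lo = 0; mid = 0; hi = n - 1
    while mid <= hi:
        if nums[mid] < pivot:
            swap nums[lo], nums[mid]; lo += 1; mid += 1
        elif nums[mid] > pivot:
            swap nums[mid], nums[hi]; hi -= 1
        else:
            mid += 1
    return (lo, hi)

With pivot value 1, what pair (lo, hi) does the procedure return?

pivot = 1; lo=0, mid=0, hi=8
nums[mid]=1=1: mid=1
nums[mid]=1=1: mid=2
nums[mid]=2>1: swap nums[2],nums[8]; hi=7 → [1, 1, 1, 1, 1, 2, 3, 3, 2]
nums[mid]=1=1: mid=3
nums[mid]=1=1: mid=4
nums[mid]=1=1: mid=5
nums[mid]=2>1: swap nums[5],nums[7]; hi=6 → [1, 1, 1, 1, 1, 3, 3, 2, 2]
nums[mid]=3>1: swap nums[5],nums[6]; hi=5 → [1, 1, 1, 1, 1, 3, 3, 2, 2]
nums[mid]=3>1: swap nums[5],nums[5]; hi=4 → [1, 1, 1, 1, 1, 3, 3, 2, 2]
end: lo=0, hi=4; nums = [1, 1, 1, 1, 1, 3, 3, 2, 2]

(0, 4)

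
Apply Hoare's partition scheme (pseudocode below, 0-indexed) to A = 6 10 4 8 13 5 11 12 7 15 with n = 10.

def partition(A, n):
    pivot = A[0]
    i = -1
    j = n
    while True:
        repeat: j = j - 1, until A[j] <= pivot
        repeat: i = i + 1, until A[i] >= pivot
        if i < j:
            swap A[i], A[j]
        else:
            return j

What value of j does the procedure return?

pivot = A[0] = 6; i = -1, j = 10
j→5 (A[5]=5≤6), i→0 (A[0]=6≥6); i<j, swap → 5 10 4 8 13 6 11 12 7 15
j→2 (A[2]=4≤6), i→1 (A[1]=10≥6); i<j, swap → 5 4 10 8 13 6 11 12 7 15
j→1, i→2; i≥j, return j=1. A = 5 4 10 8 13 6 11 12 7 15

1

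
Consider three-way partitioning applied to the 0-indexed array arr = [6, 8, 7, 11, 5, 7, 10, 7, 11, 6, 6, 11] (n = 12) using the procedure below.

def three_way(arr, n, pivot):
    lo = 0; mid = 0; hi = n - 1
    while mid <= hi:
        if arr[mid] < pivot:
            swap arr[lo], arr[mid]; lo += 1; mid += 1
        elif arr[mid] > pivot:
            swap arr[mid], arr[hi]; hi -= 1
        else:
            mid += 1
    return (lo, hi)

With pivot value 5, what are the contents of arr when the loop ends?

[5, 7, 11, 8, 7, 10, 7, 11, 6, 6, 11, 6]

pivot = 5; lo=0, mid=0, hi=11
arr[mid]=6>5: swap arr[0],arr[11]; hi=10 → [11, 8, 7, 11, 5, 7, 10, 7, 11, 6, 6, 6]
arr[mid]=11>5: swap arr[0],arr[10]; hi=9 → [6, 8, 7, 11, 5, 7, 10, 7, 11, 6, 11, 6]
arr[mid]=6>5: swap arr[0],arr[9]; hi=8 → [6, 8, 7, 11, 5, 7, 10, 7, 11, 6, 11, 6]
arr[mid]=6>5: swap arr[0],arr[8]; hi=7 → [11, 8, 7, 11, 5, 7, 10, 7, 6, 6, 11, 6]
arr[mid]=11>5: swap arr[0],arr[7]; hi=6 → [7, 8, 7, 11, 5, 7, 10, 11, 6, 6, 11, 6]
arr[mid]=7>5: swap arr[0],arr[6]; hi=5 → [10, 8, 7, 11, 5, 7, 7, 11, 6, 6, 11, 6]
arr[mid]=10>5: swap arr[0],arr[5]; hi=4 → [7, 8, 7, 11, 5, 10, 7, 11, 6, 6, 11, 6]
arr[mid]=7>5: swap arr[0],arr[4]; hi=3 → [5, 8, 7, 11, 7, 10, 7, 11, 6, 6, 11, 6]
arr[mid]=5=5: mid=1
arr[mid]=8>5: swap arr[1],arr[3]; hi=2 → [5, 11, 7, 8, 7, 10, 7, 11, 6, 6, 11, 6]
arr[mid]=11>5: swap arr[1],arr[2]; hi=1 → [5, 7, 11, 8, 7, 10, 7, 11, 6, 6, 11, 6]
arr[mid]=7>5: swap arr[1],arr[1]; hi=0 → [5, 7, 11, 8, 7, 10, 7, 11, 6, 6, 11, 6]
end: lo=0, hi=0; arr = [5, 7, 11, 8, 7, 10, 7, 11, 6, 6, 11, 6]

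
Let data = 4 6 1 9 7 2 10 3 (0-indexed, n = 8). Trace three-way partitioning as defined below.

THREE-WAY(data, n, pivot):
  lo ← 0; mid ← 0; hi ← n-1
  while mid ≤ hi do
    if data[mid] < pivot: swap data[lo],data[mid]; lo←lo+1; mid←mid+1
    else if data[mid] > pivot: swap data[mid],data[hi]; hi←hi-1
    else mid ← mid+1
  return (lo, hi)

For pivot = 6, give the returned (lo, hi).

pivot = 6; lo=0, mid=0, hi=7
data[mid]=4<6: swap data[0],data[0]; lo=1,mid=1 → 4 6 1 9 7 2 10 3
data[mid]=6=6: mid=2
data[mid]=1<6: swap data[1],data[2]; lo=2,mid=3 → 4 1 6 9 7 2 10 3
data[mid]=9>6: swap data[3],data[7]; hi=6 → 4 1 6 3 7 2 10 9
data[mid]=3<6: swap data[2],data[3]; lo=3,mid=4 → 4 1 3 6 7 2 10 9
data[mid]=7>6: swap data[4],data[6]; hi=5 → 4 1 3 6 10 2 7 9
data[mid]=10>6: swap data[4],data[5]; hi=4 → 4 1 3 6 2 10 7 9
data[mid]=2<6: swap data[3],data[4]; lo=4,mid=5 → 4 1 3 2 6 10 7 9
end: lo=4, hi=4; data = 4 1 3 2 6 10 7 9

(4, 4)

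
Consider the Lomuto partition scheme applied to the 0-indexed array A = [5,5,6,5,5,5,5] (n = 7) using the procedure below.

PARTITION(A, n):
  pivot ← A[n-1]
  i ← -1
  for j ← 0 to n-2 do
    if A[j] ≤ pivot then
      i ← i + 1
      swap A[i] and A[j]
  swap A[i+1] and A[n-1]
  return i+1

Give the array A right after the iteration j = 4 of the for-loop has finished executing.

pivot = A[6] = 5; i = -1
j=0: A[0]=5 ≤ 5 → i=0, swap A[0],A[0] (no change) → [5,5,6,5,5,5,5]
j=1: A[1]=5 ≤ 5 → i=1, swap A[1],A[1] (no change) → [5,5,6,5,5,5,5]
j=2: A[2]=6 > 5 → no swap
j=3: A[3]=5 ≤ 5 → i=2, swap A[2],A[3] → [5,5,5,6,5,5,5]
j=4: A[4]=5 ≤ 5 → i=3, swap A[3],A[4] → [5,5,5,5,6,5,5]
(after j=4) A = [5,5,5,5,6,5,5]

[5,5,5,5,6,5,5]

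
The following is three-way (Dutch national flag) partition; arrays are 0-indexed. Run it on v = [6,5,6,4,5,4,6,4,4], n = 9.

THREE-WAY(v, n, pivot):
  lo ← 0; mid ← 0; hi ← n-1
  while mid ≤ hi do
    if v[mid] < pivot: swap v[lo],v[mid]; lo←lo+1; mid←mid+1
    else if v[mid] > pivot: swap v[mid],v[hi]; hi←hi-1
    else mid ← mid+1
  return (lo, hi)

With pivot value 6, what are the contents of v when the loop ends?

[5,4,5,4,4,4,6,6,6]

pivot = 6; lo=0, mid=0, hi=8
v[mid]=6=6: mid=1
v[mid]=5<6: swap v[0],v[1]; lo=1,mid=2 → [5,6,6,4,5,4,6,4,4]
v[mid]=6=6: mid=3
v[mid]=4<6: swap v[1],v[3]; lo=2,mid=4 → [5,4,6,6,5,4,6,4,4]
v[mid]=5<6: swap v[2],v[4]; lo=3,mid=5 → [5,4,5,6,6,4,6,4,4]
v[mid]=4<6: swap v[3],v[5]; lo=4,mid=6 → [5,4,5,4,6,6,6,4,4]
v[mid]=6=6: mid=7
v[mid]=4<6: swap v[4],v[7]; lo=5,mid=8 → [5,4,5,4,4,6,6,6,4]
v[mid]=4<6: swap v[5],v[8]; lo=6,mid=9 → [5,4,5,4,4,4,6,6,6]
end: lo=6, hi=8; v = [5,4,5,4,4,4,6,6,6]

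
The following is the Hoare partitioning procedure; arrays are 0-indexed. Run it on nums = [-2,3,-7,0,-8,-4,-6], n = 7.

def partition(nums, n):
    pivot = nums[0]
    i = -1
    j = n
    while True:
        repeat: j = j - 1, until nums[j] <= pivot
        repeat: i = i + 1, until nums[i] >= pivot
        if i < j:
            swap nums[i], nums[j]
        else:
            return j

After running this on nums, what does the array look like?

pivot = nums[0] = -2; i = -1, j = 7
j→6 (nums[6]=-6≤-2), i→0 (nums[0]=-2≥-2); i<j, swap → [-6,3,-7,0,-8,-4,-2]
j→5 (nums[5]=-4≤-2), i→1 (nums[1]=3≥-2); i<j, swap → [-6,-4,-7,0,-8,3,-2]
j→4 (nums[4]=-8≤-2), i→3 (nums[3]=0≥-2); i<j, swap → [-6,-4,-7,-8,0,3,-2]
j→3, i→4; i≥j, return j=3. nums = [-6,-4,-7,-8,0,3,-2]

[-6,-4,-7,-8,0,3,-2]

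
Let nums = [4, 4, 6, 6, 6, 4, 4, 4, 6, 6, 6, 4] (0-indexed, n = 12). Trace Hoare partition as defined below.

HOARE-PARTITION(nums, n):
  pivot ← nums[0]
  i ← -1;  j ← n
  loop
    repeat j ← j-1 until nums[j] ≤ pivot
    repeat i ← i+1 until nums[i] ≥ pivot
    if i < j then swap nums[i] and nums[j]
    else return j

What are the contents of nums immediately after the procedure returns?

[4, 4, 4, 4, 6, 6, 6, 4, 6, 6, 6, 4]

pivot = nums[0] = 4; i = -1, j = 12
j→11 (nums[11]=4≤4), i→0 (nums[0]=4≥4); i<j, swap → [4, 4, 6, 6, 6, 4, 4, 4, 6, 6, 6, 4]
j→7 (nums[7]=4≤4), i→1 (nums[1]=4≥4); i<j, swap → [4, 4, 6, 6, 6, 4, 4, 4, 6, 6, 6, 4]
j→6 (nums[6]=4≤4), i→2 (nums[2]=6≥4); i<j, swap → [4, 4, 4, 6, 6, 4, 6, 4, 6, 6, 6, 4]
j→5 (nums[5]=4≤4), i→3 (nums[3]=6≥4); i<j, swap → [4, 4, 4, 4, 6, 6, 6, 4, 6, 6, 6, 4]
j→3, i→4; i≥j, return j=3. nums = [4, 4, 4, 4, 6, 6, 6, 4, 6, 6, 6, 4]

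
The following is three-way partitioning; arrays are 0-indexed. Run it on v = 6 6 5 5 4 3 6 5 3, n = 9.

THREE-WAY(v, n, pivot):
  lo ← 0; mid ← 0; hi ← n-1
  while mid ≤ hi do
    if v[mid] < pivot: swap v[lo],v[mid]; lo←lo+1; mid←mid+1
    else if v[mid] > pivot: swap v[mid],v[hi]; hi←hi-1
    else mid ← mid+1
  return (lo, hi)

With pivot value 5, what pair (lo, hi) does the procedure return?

lo=0 mid=0 hi=8
6>5: swap(0,8), hi=7 ⇒ 3 6 5 5 4 3 6 5 6
3<5: swap(0,0), lo=1 mid=1 ⇒ 3 6 5 5 4 3 6 5 6
6>5: swap(1,7), hi=6 ⇒ 3 5 5 5 4 3 6 6 6
5=5: mid=2
5=5: mid=3
5=5: mid=4
4<5: swap(1,4), lo=2 mid=5 ⇒ 3 4 5 5 5 3 6 6 6
3<5: swap(2,5), lo=3 mid=6 ⇒ 3 4 3 5 5 5 6 6 6
6>5: swap(6,6), hi=5 ⇒ 3 4 3 5 5 5 6 6 6
done. lo=3 hi=5; v=3 4 3 5 5 5 6 6 6

(3, 5)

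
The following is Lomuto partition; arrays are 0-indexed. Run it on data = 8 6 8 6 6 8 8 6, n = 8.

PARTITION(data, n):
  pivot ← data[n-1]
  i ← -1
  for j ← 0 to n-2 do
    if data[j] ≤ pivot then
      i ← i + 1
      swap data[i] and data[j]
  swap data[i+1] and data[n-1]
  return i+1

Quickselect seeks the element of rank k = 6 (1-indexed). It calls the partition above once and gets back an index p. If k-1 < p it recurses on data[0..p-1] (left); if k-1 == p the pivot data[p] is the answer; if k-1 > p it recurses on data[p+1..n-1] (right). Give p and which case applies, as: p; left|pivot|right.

3; right

pivot = data[7] = 6; i = -1
j=0: data[0]=8 > 6 → no swap
j=1: data[1]=6 ≤ 6 → i=0, swap data[0],data[1] → 6 8 8 6 6 8 8 6
j=2: data[2]=8 > 6 → no swap
j=3: data[3]=6 ≤ 6 → i=1, swap data[1],data[3] → 6 6 8 8 6 8 8 6
j=4: data[4]=6 ≤ 6 → i=2, swap data[2],data[4] → 6 6 6 8 8 8 8 6
j=5: data[5]=8 > 6 → no swap
j=6: data[6]=8 > 6 → no swap
final swap data[3],data[7] → 6 6 6 6 8 8 8 8; return 3
p = 3; k-1 = 5 > 3 ⇒ right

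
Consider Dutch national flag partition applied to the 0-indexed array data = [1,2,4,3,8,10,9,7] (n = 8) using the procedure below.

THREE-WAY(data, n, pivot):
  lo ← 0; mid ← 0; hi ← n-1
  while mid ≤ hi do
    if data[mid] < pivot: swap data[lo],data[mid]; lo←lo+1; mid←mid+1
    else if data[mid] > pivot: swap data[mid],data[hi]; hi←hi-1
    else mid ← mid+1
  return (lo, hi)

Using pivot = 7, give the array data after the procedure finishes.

[1,2,4,3,7,9,10,8]

lo=0 mid=0 hi=7
1<7: swap(0,0), lo=1 mid=1 ⇒ [1,2,4,3,8,10,9,7]
2<7: swap(1,1), lo=2 mid=2 ⇒ [1,2,4,3,8,10,9,7]
4<7: swap(2,2), lo=3 mid=3 ⇒ [1,2,4,3,8,10,9,7]
3<7: swap(3,3), lo=4 mid=4 ⇒ [1,2,4,3,8,10,9,7]
8>7: swap(4,7), hi=6 ⇒ [1,2,4,3,7,10,9,8]
7=7: mid=5
10>7: swap(5,6), hi=5 ⇒ [1,2,4,3,7,9,10,8]
9>7: swap(5,5), hi=4 ⇒ [1,2,4,3,7,9,10,8]
done. lo=4 hi=4; data=[1,2,4,3,7,9,10,8]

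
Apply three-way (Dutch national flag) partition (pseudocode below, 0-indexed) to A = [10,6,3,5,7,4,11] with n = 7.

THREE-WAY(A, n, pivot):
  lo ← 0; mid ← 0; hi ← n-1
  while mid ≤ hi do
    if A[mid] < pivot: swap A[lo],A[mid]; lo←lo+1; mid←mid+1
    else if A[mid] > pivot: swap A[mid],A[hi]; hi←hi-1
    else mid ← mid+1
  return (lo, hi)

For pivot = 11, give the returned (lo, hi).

(6, 6)

lo=0 mid=0 hi=6
10<11: swap(0,0), lo=1 mid=1 ⇒ [10,6,3,5,7,4,11]
6<11: swap(1,1), lo=2 mid=2 ⇒ [10,6,3,5,7,4,11]
3<11: swap(2,2), lo=3 mid=3 ⇒ [10,6,3,5,7,4,11]
5<11: swap(3,3), lo=4 mid=4 ⇒ [10,6,3,5,7,4,11]
7<11: swap(4,4), lo=5 mid=5 ⇒ [10,6,3,5,7,4,11]
4<11: swap(5,5), lo=6 mid=6 ⇒ [10,6,3,5,7,4,11]
11=11: mid=7
done. lo=6 hi=6; A=[10,6,3,5,7,4,11]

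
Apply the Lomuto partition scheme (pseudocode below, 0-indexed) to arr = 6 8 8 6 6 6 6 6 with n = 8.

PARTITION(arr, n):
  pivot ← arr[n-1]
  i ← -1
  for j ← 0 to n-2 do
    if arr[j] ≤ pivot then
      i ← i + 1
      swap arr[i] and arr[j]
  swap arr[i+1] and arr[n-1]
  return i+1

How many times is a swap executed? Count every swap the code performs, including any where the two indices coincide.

6

pivot = arr[7] = 6; i = -1
j=0: arr[0]=6 ≤ 6 → i=0, swap arr[0],arr[0] (no change) → 6 8 8 6 6 6 6 6
j=1: arr[1]=8 > 6 → no swap
j=2: arr[2]=8 > 6 → no swap
j=3: arr[3]=6 ≤ 6 → i=1, swap arr[1],arr[3] → 6 6 8 8 6 6 6 6
j=4: arr[4]=6 ≤ 6 → i=2, swap arr[2],arr[4] → 6 6 6 8 8 6 6 6
j=5: arr[5]=6 ≤ 6 → i=3, swap arr[3],arr[5] → 6 6 6 6 8 8 6 6
j=6: arr[6]=6 ≤ 6 → i=4, swap arr[4],arr[6] → 6 6 6 6 6 8 8 6
final swap arr[5],arr[7] → 6 6 6 6 6 6 8 8; return 5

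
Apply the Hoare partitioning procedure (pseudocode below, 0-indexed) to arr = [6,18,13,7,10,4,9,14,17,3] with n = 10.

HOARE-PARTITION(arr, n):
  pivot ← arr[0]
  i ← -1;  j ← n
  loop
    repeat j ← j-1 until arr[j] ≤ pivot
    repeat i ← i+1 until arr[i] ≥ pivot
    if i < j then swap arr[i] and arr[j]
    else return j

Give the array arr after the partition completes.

pivot = arr[0] = 6; i = -1, j = 10
j→9 (arr[9]=3≤6), i→0 (arr[0]=6≥6); i<j, swap → [3,18,13,7,10,4,9,14,17,6]
j→5 (arr[5]=4≤6), i→1 (arr[1]=18≥6); i<j, swap → [3,4,13,7,10,18,9,14,17,6]
j→1, i→2; i≥j, return j=1. arr = [3,4,13,7,10,18,9,14,17,6]

[3,4,13,7,10,18,9,14,17,6]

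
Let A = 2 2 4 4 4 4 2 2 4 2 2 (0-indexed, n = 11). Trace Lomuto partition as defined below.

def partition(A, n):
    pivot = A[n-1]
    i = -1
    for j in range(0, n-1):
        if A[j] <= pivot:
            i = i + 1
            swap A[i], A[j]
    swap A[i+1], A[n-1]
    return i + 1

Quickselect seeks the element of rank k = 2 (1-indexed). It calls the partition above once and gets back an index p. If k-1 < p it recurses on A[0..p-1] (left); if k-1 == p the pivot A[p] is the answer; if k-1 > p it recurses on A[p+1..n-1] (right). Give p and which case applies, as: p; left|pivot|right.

5; left

pivot = A[10] = 2; i = -1
j=0: A[0]=2 ≤ 2 → i=0, swap A[0],A[0] (no change) → 2 2 4 4 4 4 2 2 4 2 2
j=1: A[1]=2 ≤ 2 → i=1, swap A[1],A[1] (no change) → 2 2 4 4 4 4 2 2 4 2 2
j=2: A[2]=4 > 2 → no swap
j=3: A[3]=4 > 2 → no swap
j=4: A[4]=4 > 2 → no swap
j=5: A[5]=4 > 2 → no swap
j=6: A[6]=2 ≤ 2 → i=2, swap A[2],A[6] → 2 2 2 4 4 4 4 2 4 2 2
j=7: A[7]=2 ≤ 2 → i=3, swap A[3],A[7] → 2 2 2 2 4 4 4 4 4 2 2
j=8: A[8]=4 > 2 → no swap
j=9: A[9]=2 ≤ 2 → i=4, swap A[4],A[9] → 2 2 2 2 2 4 4 4 4 4 2
final swap A[5],A[10] → 2 2 2 2 2 2 4 4 4 4 4; return 5
p = 5; k-1 = 1 < 5 ⇒ left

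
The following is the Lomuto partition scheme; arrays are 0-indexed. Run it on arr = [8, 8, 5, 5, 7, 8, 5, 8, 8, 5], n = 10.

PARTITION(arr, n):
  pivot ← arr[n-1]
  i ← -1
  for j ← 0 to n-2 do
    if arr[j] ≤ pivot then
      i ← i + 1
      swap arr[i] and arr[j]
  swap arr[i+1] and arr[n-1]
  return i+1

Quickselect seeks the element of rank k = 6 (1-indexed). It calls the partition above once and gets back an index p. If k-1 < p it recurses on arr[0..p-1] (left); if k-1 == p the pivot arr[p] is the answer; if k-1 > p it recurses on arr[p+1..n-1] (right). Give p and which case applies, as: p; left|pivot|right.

3; right

pivot=5, i=-1
j=0: 8>5, skip
j=1: 8>5, skip
j=2: 5≤5, i=0, swap(0,2) ⇒ [5, 8, 8, 5, 7, 8, 5, 8, 8, 5]
j=3: 5≤5, i=1, swap(1,3) ⇒ [5, 5, 8, 8, 7, 8, 5, 8, 8, 5]
j=4: 7>5, skip
j=5: 8>5, skip
j=6: 5≤5, i=2, swap(2,6) ⇒ [5, 5, 5, 8, 7, 8, 8, 8, 8, 5]
j=7: 8>5, skip
j=8: 8>5, skip
swap(3,9) ⇒ [5, 5, 5, 5, 7, 8, 8, 8, 8, 8]; return 3
p = 3; k-1 = 5 > 3 ⇒ right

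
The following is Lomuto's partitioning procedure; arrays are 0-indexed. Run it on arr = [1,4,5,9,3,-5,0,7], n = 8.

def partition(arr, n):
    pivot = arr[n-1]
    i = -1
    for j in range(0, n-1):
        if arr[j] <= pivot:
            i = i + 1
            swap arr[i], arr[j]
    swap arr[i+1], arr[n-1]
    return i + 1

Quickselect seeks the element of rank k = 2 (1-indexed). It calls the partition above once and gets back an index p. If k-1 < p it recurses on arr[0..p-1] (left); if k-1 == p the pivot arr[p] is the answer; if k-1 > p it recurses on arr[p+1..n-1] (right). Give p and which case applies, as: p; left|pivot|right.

pivot = arr[7] = 7; i = -1
j=0: arr[0]=1 ≤ 7 → i=0, swap arr[0],arr[0] (no change) → [1,4,5,9,3,-5,0,7]
j=1: arr[1]=4 ≤ 7 → i=1, swap arr[1],arr[1] (no change) → [1,4,5,9,3,-5,0,7]
j=2: arr[2]=5 ≤ 7 → i=2, swap arr[2],arr[2] (no change) → [1,4,5,9,3,-5,0,7]
j=3: arr[3]=9 > 7 → no swap
j=4: arr[4]=3 ≤ 7 → i=3, swap arr[3],arr[4] → [1,4,5,3,9,-5,0,7]
j=5: arr[5]=-5 ≤ 7 → i=4, swap arr[4],arr[5] → [1,4,5,3,-5,9,0,7]
j=6: arr[6]=0 ≤ 7 → i=5, swap arr[5],arr[6] → [1,4,5,3,-5,0,9,7]
final swap arr[6],arr[7] → [1,4,5,3,-5,0,7,9]; return 6
p = 6; k-1 = 1 < 6 ⇒ left

6; left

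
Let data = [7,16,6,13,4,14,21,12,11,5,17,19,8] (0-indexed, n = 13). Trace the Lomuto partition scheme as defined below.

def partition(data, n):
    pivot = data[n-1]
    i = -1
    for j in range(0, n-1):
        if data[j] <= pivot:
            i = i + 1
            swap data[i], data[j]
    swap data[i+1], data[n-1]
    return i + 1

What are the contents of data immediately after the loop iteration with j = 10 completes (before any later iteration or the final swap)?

[7,6,4,5,16,14,21,12,11,13,17,19,8]

pivot = data[12] = 8; i = -1
j=0: data[0]=7 ≤ 8 → i=0, swap data[0],data[0] (no change) → [7,16,6,13,4,14,21,12,11,5,17,19,8]
j=1: data[1]=16 > 8 → no swap
j=2: data[2]=6 ≤ 8 → i=1, swap data[1],data[2] → [7,6,16,13,4,14,21,12,11,5,17,19,8]
j=3: data[3]=13 > 8 → no swap
j=4: data[4]=4 ≤ 8 → i=2, swap data[2],data[4] → [7,6,4,13,16,14,21,12,11,5,17,19,8]
j=5: data[5]=14 > 8 → no swap
j=6: data[6]=21 > 8 → no swap
j=7: data[7]=12 > 8 → no swap
j=8: data[8]=11 > 8 → no swap
j=9: data[9]=5 ≤ 8 → i=3, swap data[3],data[9] → [7,6,4,5,16,14,21,12,11,13,17,19,8]
j=10: data[10]=17 > 8 → no swap
(after j=10) data = [7,6,4,5,16,14,21,12,11,13,17,19,8]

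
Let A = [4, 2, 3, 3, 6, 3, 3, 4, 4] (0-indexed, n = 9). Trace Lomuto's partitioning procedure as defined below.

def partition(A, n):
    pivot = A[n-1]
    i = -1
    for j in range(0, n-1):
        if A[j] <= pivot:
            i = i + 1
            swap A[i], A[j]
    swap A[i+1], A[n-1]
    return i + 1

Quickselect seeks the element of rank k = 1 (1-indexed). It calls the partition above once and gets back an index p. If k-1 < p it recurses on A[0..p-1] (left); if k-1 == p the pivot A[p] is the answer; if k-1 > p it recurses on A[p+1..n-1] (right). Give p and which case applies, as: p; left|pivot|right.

7; left

pivot=4, i=-1
j=0: 4≤4, i=0, swap(0,0) ⇒ [4, 2, 3, 3, 6, 3, 3, 4, 4]
j=1: 2≤4, i=1, swap(1,1) ⇒ [4, 2, 3, 3, 6, 3, 3, 4, 4]
j=2: 3≤4, i=2, swap(2,2) ⇒ [4, 2, 3, 3, 6, 3, 3, 4, 4]
j=3: 3≤4, i=3, swap(3,3) ⇒ [4, 2, 3, 3, 6, 3, 3, 4, 4]
j=4: 6>4, skip
j=5: 3≤4, i=4, swap(4,5) ⇒ [4, 2, 3, 3, 3, 6, 3, 4, 4]
j=6: 3≤4, i=5, swap(5,6) ⇒ [4, 2, 3, 3, 3, 3, 6, 4, 4]
j=7: 4≤4, i=6, swap(6,7) ⇒ [4, 2, 3, 3, 3, 3, 4, 6, 4]
swap(7,8) ⇒ [4, 2, 3, 3, 3, 3, 4, 4, 6]; return 7
p = 7; k-1 = 0 < 7 ⇒ left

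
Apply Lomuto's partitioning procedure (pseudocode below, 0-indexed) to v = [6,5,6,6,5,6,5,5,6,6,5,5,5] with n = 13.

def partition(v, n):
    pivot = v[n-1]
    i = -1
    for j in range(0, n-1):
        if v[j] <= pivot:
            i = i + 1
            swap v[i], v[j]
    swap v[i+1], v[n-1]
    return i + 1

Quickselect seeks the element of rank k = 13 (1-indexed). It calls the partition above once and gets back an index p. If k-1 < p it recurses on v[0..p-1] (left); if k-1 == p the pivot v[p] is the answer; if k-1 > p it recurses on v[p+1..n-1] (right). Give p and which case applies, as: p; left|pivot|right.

6; right

pivot=5, i=-1
j=0: 6>5, skip
j=1: 5≤5, i=0, swap(0,1) ⇒ [5,6,6,6,5,6,5,5,6,6,5,5,5]
j=2: 6>5, skip
j=3: 6>5, skip
j=4: 5≤5, i=1, swap(1,4) ⇒ [5,5,6,6,6,6,5,5,6,6,5,5,5]
j=5: 6>5, skip
j=6: 5≤5, i=2, swap(2,6) ⇒ [5,5,5,6,6,6,6,5,6,6,5,5,5]
j=7: 5≤5, i=3, swap(3,7) ⇒ [5,5,5,5,6,6,6,6,6,6,5,5,5]
j=8: 6>5, skip
j=9: 6>5, skip
j=10: 5≤5, i=4, swap(4,10) ⇒ [5,5,5,5,5,6,6,6,6,6,6,5,5]
j=11: 5≤5, i=5, swap(5,11) ⇒ [5,5,5,5,5,5,6,6,6,6,6,6,5]
swap(6,12) ⇒ [5,5,5,5,5,5,5,6,6,6,6,6,6]; return 6
p = 6; k-1 = 12 > 6 ⇒ right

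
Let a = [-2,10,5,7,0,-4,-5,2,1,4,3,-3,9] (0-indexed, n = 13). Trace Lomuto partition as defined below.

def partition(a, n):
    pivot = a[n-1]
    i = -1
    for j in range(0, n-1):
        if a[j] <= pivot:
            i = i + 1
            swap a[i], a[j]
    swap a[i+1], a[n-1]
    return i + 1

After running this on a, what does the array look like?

[-2,5,7,0,-4,-5,2,1,4,3,-3,9,10]

pivot=9, i=-1
j=0: -2≤9, i=0, swap(0,0) ⇒ [-2,10,5,7,0,-4,-5,2,1,4,3,-3,9]
j=1: 10>9, skip
j=2: 5≤9, i=1, swap(1,2) ⇒ [-2,5,10,7,0,-4,-5,2,1,4,3,-3,9]
j=3: 7≤9, i=2, swap(2,3) ⇒ [-2,5,7,10,0,-4,-5,2,1,4,3,-3,9]
j=4: 0≤9, i=3, swap(3,4) ⇒ [-2,5,7,0,10,-4,-5,2,1,4,3,-3,9]
j=5: -4≤9, i=4, swap(4,5) ⇒ [-2,5,7,0,-4,10,-5,2,1,4,3,-3,9]
j=6: -5≤9, i=5, swap(5,6) ⇒ [-2,5,7,0,-4,-5,10,2,1,4,3,-3,9]
j=7: 2≤9, i=6, swap(6,7) ⇒ [-2,5,7,0,-4,-5,2,10,1,4,3,-3,9]
j=8: 1≤9, i=7, swap(7,8) ⇒ [-2,5,7,0,-4,-5,2,1,10,4,3,-3,9]
j=9: 4≤9, i=8, swap(8,9) ⇒ [-2,5,7,0,-4,-5,2,1,4,10,3,-3,9]
j=10: 3≤9, i=9, swap(9,10) ⇒ [-2,5,7,0,-4,-5,2,1,4,3,10,-3,9]
j=11: -3≤9, i=10, swap(10,11) ⇒ [-2,5,7,0,-4,-5,2,1,4,3,-3,10,9]
swap(11,12) ⇒ [-2,5,7,0,-4,-5,2,1,4,3,-3,9,10]; return 11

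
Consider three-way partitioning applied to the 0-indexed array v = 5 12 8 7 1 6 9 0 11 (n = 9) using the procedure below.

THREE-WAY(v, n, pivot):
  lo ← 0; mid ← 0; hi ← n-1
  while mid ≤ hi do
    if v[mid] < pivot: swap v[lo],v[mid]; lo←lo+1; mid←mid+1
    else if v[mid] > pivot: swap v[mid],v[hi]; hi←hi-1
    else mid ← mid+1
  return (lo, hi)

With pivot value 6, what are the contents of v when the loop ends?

5 0 1 6 7 9 8 11 12

lo=0 mid=0 hi=8
5<6: swap(0,0), lo=1 mid=1 ⇒ 5 12 8 7 1 6 9 0 11
12>6: swap(1,8), hi=7 ⇒ 5 11 8 7 1 6 9 0 12
11>6: swap(1,7), hi=6 ⇒ 5 0 8 7 1 6 9 11 12
0<6: swap(1,1), lo=2 mid=2 ⇒ 5 0 8 7 1 6 9 11 12
8>6: swap(2,6), hi=5 ⇒ 5 0 9 7 1 6 8 11 12
9>6: swap(2,5), hi=4 ⇒ 5 0 6 7 1 9 8 11 12
6=6: mid=3
7>6: swap(3,4), hi=3 ⇒ 5 0 6 1 7 9 8 11 12
1<6: swap(2,3), lo=3 mid=4 ⇒ 5 0 1 6 7 9 8 11 12
done. lo=3 hi=3; v=5 0 1 6 7 9 8 11 12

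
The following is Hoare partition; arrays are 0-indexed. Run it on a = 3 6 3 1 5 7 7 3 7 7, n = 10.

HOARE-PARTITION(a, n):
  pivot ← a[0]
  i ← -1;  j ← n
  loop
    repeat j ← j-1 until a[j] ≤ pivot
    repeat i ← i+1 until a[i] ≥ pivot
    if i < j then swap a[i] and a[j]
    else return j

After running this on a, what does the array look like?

pivot=3
j stops at 7 (3), i stops at 0 (3); swap ⇒ 3 6 3 1 5 7 7 3 7 7
j stops at 3 (1), i stops at 1 (6); swap ⇒ 3 1 3 6 5 7 7 3 7 7
j stops at 2, i stops at 2; i≥j ⇒ return 2. a=3 1 3 6 5 7 7 3 7 7

3 1 3 6 5 7 7 3 7 7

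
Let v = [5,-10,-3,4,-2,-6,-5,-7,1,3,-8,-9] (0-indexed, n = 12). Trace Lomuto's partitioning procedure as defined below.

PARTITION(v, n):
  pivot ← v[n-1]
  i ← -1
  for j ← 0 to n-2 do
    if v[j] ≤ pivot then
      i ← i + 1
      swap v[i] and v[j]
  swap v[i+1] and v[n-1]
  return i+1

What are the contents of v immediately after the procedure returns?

pivot=-9, i=-1
j=0: 5>-9, skip
j=1: -10≤-9, i=0, swap(0,1) ⇒ [-10,5,-3,4,-2,-6,-5,-7,1,3,-8,-9]
j=2: -3>-9, skip
j=3: 4>-9, skip
j=4: -2>-9, skip
j=5: -6>-9, skip
j=6: -5>-9, skip
j=7: -7>-9, skip
j=8: 1>-9, skip
j=9: 3>-9, skip
j=10: -8>-9, skip
swap(1,11) ⇒ [-10,-9,-3,4,-2,-6,-5,-7,1,3,-8,5]; return 1

[-10,-9,-3,4,-2,-6,-5,-7,1,3,-8,5]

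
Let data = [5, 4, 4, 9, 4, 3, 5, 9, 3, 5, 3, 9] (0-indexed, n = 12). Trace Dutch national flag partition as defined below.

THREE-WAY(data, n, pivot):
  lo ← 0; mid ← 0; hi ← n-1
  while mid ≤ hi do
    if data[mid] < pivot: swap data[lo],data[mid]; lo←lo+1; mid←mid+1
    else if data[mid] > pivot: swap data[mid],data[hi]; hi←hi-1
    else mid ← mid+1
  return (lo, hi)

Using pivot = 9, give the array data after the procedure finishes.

[5, 4, 4, 4, 3, 5, 3, 5, 3, 9, 9, 9]

pivot = 9; lo=0, mid=0, hi=11
data[mid]=5<9: swap data[0],data[0]; lo=1,mid=1 → [5, 4, 4, 9, 4, 3, 5, 9, 3, 5, 3, 9]
data[mid]=4<9: swap data[1],data[1]; lo=2,mid=2 → [5, 4, 4, 9, 4, 3, 5, 9, 3, 5, 3, 9]
data[mid]=4<9: swap data[2],data[2]; lo=3,mid=3 → [5, 4, 4, 9, 4, 3, 5, 9, 3, 5, 3, 9]
data[mid]=9=9: mid=4
data[mid]=4<9: swap data[3],data[4]; lo=4,mid=5 → [5, 4, 4, 4, 9, 3, 5, 9, 3, 5, 3, 9]
data[mid]=3<9: swap data[4],data[5]; lo=5,mid=6 → [5, 4, 4, 4, 3, 9, 5, 9, 3, 5, 3, 9]
data[mid]=5<9: swap data[5],data[6]; lo=6,mid=7 → [5, 4, 4, 4, 3, 5, 9, 9, 3, 5, 3, 9]
data[mid]=9=9: mid=8
data[mid]=3<9: swap data[6],data[8]; lo=7,mid=9 → [5, 4, 4, 4, 3, 5, 3, 9, 9, 5, 3, 9]
data[mid]=5<9: swap data[7],data[9]; lo=8,mid=10 → [5, 4, 4, 4, 3, 5, 3, 5, 9, 9, 3, 9]
data[mid]=3<9: swap data[8],data[10]; lo=9,mid=11 → [5, 4, 4, 4, 3, 5, 3, 5, 3, 9, 9, 9]
data[mid]=9=9: mid=12
end: lo=9, hi=11; data = [5, 4, 4, 4, 3, 5, 3, 5, 3, 9, 9, 9]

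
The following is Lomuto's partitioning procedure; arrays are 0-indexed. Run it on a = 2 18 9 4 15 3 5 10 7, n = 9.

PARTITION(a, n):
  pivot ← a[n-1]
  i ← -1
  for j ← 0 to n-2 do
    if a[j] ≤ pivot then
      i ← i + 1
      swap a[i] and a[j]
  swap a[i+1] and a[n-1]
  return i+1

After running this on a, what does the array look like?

pivot = a[8] = 7; i = -1
j=0: a[0]=2 ≤ 7 → i=0, swap a[0],a[0] (no change) → 2 18 9 4 15 3 5 10 7
j=1: a[1]=18 > 7 → no swap
j=2: a[2]=9 > 7 → no swap
j=3: a[3]=4 ≤ 7 → i=1, swap a[1],a[3] → 2 4 9 18 15 3 5 10 7
j=4: a[4]=15 > 7 → no swap
j=5: a[5]=3 ≤ 7 → i=2, swap a[2],a[5] → 2 4 3 18 15 9 5 10 7
j=6: a[6]=5 ≤ 7 → i=3, swap a[3],a[6] → 2 4 3 5 15 9 18 10 7
j=7: a[7]=10 > 7 → no swap
final swap a[4],a[8] → 2 4 3 5 7 9 18 10 15; return 4

2 4 3 5 7 9 18 10 15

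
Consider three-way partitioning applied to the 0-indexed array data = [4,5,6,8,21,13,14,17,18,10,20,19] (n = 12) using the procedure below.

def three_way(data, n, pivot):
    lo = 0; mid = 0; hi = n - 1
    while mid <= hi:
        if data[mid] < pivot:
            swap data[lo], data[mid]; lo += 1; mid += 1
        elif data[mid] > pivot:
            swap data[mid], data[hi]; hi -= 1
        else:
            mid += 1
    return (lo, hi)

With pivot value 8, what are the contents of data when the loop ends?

[4,5,6,8,13,14,17,18,10,20,19,21]

lo=0 mid=0 hi=11
4<8: swap(0,0), lo=1 mid=1 ⇒ [4,5,6,8,21,13,14,17,18,10,20,19]
5<8: swap(1,1), lo=2 mid=2 ⇒ [4,5,6,8,21,13,14,17,18,10,20,19]
6<8: swap(2,2), lo=3 mid=3 ⇒ [4,5,6,8,21,13,14,17,18,10,20,19]
8=8: mid=4
21>8: swap(4,11), hi=10 ⇒ [4,5,6,8,19,13,14,17,18,10,20,21]
19>8: swap(4,10), hi=9 ⇒ [4,5,6,8,20,13,14,17,18,10,19,21]
20>8: swap(4,9), hi=8 ⇒ [4,5,6,8,10,13,14,17,18,20,19,21]
10>8: swap(4,8), hi=7 ⇒ [4,5,6,8,18,13,14,17,10,20,19,21]
18>8: swap(4,7), hi=6 ⇒ [4,5,6,8,17,13,14,18,10,20,19,21]
17>8: swap(4,6), hi=5 ⇒ [4,5,6,8,14,13,17,18,10,20,19,21]
14>8: swap(4,5), hi=4 ⇒ [4,5,6,8,13,14,17,18,10,20,19,21]
13>8: swap(4,4), hi=3 ⇒ [4,5,6,8,13,14,17,18,10,20,19,21]
done. lo=3 hi=3; data=[4,5,6,8,13,14,17,18,10,20,19,21]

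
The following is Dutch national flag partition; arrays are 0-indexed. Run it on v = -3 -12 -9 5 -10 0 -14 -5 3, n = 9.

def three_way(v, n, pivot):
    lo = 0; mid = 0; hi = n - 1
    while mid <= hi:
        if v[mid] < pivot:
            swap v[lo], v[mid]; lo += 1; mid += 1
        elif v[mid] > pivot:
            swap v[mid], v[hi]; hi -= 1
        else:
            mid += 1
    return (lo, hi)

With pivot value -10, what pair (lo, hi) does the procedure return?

pivot = -10; lo=0, mid=0, hi=8
v[mid]=-3>-10: swap v[0],v[8]; hi=7 → 3 -12 -9 5 -10 0 -14 -5 -3
v[mid]=3>-10: swap v[0],v[7]; hi=6 → -5 -12 -9 5 -10 0 -14 3 -3
v[mid]=-5>-10: swap v[0],v[6]; hi=5 → -14 -12 -9 5 -10 0 -5 3 -3
v[mid]=-14<-10: swap v[0],v[0]; lo=1,mid=1 → -14 -12 -9 5 -10 0 -5 3 -3
v[mid]=-12<-10: swap v[1],v[1]; lo=2,mid=2 → -14 -12 -9 5 -10 0 -5 3 -3
v[mid]=-9>-10: swap v[2],v[5]; hi=4 → -14 -12 0 5 -10 -9 -5 3 -3
v[mid]=0>-10: swap v[2],v[4]; hi=3 → -14 -12 -10 5 0 -9 -5 3 -3
v[mid]=-10=-10: mid=3
v[mid]=5>-10: swap v[3],v[3]; hi=2 → -14 -12 -10 5 0 -9 -5 3 -3
end: lo=2, hi=2; v = -14 -12 -10 5 0 -9 -5 3 -3

(2, 2)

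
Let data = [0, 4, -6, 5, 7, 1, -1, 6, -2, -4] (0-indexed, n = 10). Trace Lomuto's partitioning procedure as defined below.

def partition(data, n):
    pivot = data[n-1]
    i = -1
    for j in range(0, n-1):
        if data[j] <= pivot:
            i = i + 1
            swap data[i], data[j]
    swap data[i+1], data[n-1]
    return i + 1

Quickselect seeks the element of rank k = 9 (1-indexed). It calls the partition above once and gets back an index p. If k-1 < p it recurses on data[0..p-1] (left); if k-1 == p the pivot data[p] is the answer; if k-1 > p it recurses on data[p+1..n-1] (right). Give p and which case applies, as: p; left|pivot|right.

1; right

pivot = data[9] = -4; i = -1
j=0: data[0]=0 > -4 → no swap
j=1: data[1]=4 > -4 → no swap
j=2: data[2]=-6 ≤ -4 → i=0, swap data[0],data[2] → [-6, 4, 0, 5, 7, 1, -1, 6, -2, -4]
j=3: data[3]=5 > -4 → no swap
j=4: data[4]=7 > -4 → no swap
j=5: data[5]=1 > -4 → no swap
j=6: data[6]=-1 > -4 → no swap
j=7: data[7]=6 > -4 → no swap
j=8: data[8]=-2 > -4 → no swap
final swap data[1],data[9] → [-6, -4, 0, 5, 7, 1, -1, 6, -2, 4]; return 1
p = 1; k-1 = 8 > 1 ⇒ right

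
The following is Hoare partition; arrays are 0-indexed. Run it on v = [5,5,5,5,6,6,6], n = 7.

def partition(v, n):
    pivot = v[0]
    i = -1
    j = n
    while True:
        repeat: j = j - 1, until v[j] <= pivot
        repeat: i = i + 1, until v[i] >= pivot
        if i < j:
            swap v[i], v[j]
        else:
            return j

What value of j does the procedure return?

1

pivot = v[0] = 5; i = -1, j = 7
j→3 (v[3]=5≤5), i→0 (v[0]=5≥5); i<j, swap → [5,5,5,5,6,6,6]
j→2 (v[2]=5≤5), i→1 (v[1]=5≥5); i<j, swap → [5,5,5,5,6,6,6]
j→1, i→2; i≥j, return j=1. v = [5,5,5,5,6,6,6]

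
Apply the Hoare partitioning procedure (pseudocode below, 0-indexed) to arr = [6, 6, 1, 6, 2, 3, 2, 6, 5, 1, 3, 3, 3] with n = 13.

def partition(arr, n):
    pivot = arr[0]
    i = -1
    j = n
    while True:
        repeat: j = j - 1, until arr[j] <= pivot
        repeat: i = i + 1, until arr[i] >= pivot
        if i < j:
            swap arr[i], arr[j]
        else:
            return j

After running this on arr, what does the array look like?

pivot = arr[0] = 6; i = -1, j = 13
j→12 (arr[12]=3≤6), i→0 (arr[0]=6≥6); i<j, swap → [3, 6, 1, 6, 2, 3, 2, 6, 5, 1, 3, 3, 6]
j→11 (arr[11]=3≤6), i→1 (arr[1]=6≥6); i<j, swap → [3, 3, 1, 6, 2, 3, 2, 6, 5, 1, 3, 6, 6]
j→10 (arr[10]=3≤6), i→3 (arr[3]=6≥6); i<j, swap → [3, 3, 1, 3, 2, 3, 2, 6, 5, 1, 6, 6, 6]
j→9 (arr[9]=1≤6), i→7 (arr[7]=6≥6); i<j, swap → [3, 3, 1, 3, 2, 3, 2, 1, 5, 6, 6, 6, 6]
j→8, i→9; i≥j, return j=8. arr = [3, 3, 1, 3, 2, 3, 2, 1, 5, 6, 6, 6, 6]

[3, 3, 1, 3, 2, 3, 2, 1, 5, 6, 6, 6, 6]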